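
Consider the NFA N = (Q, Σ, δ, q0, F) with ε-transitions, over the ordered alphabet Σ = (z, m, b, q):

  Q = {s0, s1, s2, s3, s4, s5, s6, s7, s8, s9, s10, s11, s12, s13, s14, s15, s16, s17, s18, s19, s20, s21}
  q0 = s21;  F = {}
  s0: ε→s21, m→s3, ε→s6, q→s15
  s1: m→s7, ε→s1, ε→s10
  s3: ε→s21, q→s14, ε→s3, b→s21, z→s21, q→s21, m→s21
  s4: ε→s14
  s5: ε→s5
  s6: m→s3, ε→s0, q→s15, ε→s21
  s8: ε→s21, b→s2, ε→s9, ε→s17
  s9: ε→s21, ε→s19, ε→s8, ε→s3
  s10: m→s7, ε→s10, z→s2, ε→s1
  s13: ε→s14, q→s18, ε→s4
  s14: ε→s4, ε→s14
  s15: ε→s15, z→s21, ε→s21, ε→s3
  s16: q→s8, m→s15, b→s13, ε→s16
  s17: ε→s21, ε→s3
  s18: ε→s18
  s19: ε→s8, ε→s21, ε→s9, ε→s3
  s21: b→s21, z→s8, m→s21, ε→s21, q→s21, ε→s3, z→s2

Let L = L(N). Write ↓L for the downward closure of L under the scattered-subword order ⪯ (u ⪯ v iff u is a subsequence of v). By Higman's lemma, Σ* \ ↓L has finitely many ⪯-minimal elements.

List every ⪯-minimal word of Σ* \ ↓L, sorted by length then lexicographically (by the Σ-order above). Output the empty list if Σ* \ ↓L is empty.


|Q|=22, |F|=0, |δ|=59 (36 ε).
min D↑ (1 st, q0=0, F={0}): 0:z→0,m→0,b→0,q→0 [Hopcroft].
ε ∈ L(D↑) — L = ∅.

Antichain: [ε].


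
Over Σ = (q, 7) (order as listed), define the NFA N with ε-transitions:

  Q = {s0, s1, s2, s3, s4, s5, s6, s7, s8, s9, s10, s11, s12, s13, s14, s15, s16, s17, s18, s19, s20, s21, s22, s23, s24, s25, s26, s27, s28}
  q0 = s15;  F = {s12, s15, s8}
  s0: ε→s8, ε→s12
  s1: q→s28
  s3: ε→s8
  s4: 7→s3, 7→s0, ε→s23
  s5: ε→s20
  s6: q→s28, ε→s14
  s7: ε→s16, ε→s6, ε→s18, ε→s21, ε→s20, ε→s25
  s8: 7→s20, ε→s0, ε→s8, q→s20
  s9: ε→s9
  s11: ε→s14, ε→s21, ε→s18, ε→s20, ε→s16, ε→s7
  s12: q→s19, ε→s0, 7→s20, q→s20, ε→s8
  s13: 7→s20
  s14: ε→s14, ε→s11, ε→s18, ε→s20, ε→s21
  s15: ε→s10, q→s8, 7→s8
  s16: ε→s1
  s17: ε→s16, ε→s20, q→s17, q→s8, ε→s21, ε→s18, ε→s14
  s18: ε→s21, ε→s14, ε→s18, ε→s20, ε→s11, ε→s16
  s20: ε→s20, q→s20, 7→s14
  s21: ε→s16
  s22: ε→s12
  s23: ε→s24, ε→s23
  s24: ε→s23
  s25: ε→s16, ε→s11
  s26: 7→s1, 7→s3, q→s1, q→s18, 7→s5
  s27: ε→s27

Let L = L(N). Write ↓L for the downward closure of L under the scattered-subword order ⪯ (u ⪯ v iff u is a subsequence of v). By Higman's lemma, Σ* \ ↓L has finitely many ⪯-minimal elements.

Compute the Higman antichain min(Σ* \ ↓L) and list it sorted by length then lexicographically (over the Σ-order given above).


Antichain: [qq, q7, 7q, 77].

|Q|=29, |F|=3, |δ|=71 (50 ε).
min D↑ (3 st, q0=0, F={2}): 0:q→1,7→1 1:q→2,7→2 2:q→2,7→2.
'qq': N↓-sim [17, 15, 12] end={s1,s11,s14,s16,s18,s19,s20,s21,s25,s28,s6,s7} — reject; 2/2 deletions ∈↓L.
'q7': |S_i|=[17, 15, 11] end={s1,s11,s14,s16,s18,s20,s21,s25,s28,s6,s7} rej; 2/2 deletions ∈↓L.
'7q': N↓-sim [17, 15, 12] end={s1,s11,s14,s16,s18,s19,s20,s21,s25,s28,s6,s7} rej; 2/2 del acc.
'77': run [17, 15, 11] end={s1,s11,s14,s16,s18,s20,s21,s25,s28,s6,s7} ∉↓L; 2/2 single-dels accept.
4 obstructions.


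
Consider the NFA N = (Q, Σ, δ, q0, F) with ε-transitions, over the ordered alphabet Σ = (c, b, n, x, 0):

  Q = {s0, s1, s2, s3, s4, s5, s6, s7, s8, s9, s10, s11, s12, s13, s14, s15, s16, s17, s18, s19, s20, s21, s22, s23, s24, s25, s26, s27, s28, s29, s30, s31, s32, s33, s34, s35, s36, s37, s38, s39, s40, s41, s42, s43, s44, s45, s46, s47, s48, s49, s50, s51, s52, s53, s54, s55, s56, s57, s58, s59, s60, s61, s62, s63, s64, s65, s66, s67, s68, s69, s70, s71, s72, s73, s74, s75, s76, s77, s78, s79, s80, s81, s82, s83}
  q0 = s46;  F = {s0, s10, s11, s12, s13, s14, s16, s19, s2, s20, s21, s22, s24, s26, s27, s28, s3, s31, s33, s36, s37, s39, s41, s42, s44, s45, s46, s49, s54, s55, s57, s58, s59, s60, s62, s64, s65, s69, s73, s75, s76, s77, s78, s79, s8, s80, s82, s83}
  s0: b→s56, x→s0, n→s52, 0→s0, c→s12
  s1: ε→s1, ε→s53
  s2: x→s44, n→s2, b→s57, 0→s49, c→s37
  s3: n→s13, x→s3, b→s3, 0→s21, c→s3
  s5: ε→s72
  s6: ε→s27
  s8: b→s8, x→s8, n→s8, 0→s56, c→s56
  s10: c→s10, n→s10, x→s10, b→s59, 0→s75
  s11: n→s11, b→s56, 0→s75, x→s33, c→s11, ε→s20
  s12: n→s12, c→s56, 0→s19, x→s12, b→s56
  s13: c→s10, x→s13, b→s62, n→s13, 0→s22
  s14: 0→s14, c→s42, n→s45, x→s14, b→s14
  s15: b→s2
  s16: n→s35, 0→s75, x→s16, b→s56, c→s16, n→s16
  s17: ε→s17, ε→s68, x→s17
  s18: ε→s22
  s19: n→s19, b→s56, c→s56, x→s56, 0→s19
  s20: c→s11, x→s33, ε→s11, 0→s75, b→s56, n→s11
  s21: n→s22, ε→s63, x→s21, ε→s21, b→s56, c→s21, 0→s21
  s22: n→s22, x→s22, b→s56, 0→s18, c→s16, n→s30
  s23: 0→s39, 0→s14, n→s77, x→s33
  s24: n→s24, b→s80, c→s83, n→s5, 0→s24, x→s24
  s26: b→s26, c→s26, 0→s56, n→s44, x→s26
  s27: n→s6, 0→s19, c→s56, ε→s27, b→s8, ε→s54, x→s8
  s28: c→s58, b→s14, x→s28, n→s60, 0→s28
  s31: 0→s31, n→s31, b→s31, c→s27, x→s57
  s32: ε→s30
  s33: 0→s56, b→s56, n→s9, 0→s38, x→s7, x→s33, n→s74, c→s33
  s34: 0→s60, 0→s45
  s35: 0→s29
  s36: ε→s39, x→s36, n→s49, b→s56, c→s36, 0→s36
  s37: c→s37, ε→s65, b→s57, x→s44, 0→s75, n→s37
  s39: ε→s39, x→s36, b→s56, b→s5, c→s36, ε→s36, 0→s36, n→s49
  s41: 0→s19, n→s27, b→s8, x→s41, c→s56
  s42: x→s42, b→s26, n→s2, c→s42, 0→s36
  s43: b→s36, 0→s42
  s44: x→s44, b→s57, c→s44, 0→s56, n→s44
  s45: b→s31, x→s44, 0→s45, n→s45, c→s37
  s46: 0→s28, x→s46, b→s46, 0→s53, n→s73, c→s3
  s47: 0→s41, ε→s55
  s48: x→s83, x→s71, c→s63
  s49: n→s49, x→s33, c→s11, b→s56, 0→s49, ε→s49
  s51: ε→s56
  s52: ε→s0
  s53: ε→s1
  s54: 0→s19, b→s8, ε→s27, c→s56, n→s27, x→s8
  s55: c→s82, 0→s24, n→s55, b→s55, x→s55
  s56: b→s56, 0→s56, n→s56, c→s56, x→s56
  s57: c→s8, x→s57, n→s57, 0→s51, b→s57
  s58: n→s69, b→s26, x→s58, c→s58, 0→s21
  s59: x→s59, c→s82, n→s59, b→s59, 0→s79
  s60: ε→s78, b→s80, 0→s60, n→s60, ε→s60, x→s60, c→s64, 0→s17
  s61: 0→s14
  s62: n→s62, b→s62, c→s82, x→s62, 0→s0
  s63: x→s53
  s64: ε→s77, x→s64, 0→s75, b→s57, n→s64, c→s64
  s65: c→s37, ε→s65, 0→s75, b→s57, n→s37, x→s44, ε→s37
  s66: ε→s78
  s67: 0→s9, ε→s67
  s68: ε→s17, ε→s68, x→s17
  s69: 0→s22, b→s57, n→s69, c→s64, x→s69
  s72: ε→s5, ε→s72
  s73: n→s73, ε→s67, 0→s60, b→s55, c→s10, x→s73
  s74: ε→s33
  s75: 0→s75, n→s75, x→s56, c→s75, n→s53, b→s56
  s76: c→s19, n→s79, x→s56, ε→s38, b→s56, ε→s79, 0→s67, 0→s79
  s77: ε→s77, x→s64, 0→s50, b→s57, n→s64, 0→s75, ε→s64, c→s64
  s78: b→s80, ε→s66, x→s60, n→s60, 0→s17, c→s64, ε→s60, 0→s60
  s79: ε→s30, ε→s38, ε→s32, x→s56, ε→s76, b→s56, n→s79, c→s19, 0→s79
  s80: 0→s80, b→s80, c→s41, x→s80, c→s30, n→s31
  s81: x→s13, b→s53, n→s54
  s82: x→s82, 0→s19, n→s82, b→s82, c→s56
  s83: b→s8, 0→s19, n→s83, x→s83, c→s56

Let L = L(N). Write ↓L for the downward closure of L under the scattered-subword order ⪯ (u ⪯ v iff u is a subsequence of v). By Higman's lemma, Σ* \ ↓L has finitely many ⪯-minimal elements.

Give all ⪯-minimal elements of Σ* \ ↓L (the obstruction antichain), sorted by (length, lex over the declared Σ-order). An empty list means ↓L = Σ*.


|Q|=84, |F|=48, |δ|=328 (47 ε).
min D↑ (42 st, q0=0, F={13}): 0:c→1,b→0,n→2,x→0,0→3 1:c→1,b→1,n→4,x→1,0→5 2:c→6,b→7,n→2,x→2,0→8 3:c→9,b→10,n→8,x→3,0→3 4:c→6,b→11,n→4,x→4,0→12 5:c→5,b→13,n→12,x→5,0→5 6:c→6,b→14,n→6,x→6,0→15 7:c→16,b→7,n→7,x→7,0→17 8:c→18,b→19,n→8,x→8,0→8 9:c→9,b→20,n→21,x→9,0→5 10:c→22,b→10,n→23,x→10,0→10 11:c→16,b→11,n→11,x→11,0→24 12:c→25,b→13,n→12,x→12,0→12 13:c→13,b→13,n→13,x→13,0→13 14:c→16,b→14,n→14,x→14,0→26 15:c→15,b→13,n→15,x→13,0→15 16:c→13,b→16,n→16,x→16,0→27 17:c→28,b→19,n→17,x→17,0→17 18:c→18,b→29,n→18,x→18,0→15 19:c→30,b→19,n→31,x→19,0→19 20:c→20,b→20,n→32,x→20,0→13 21:c→18,b→29,n→21,x→21,0→12 22:c→22,b→20,n→33,x→22,0→34 23:c→35,b→31,n→23,x→32,0→23 24:c→36,b→13,n→24,x→24,0→24 25:c→25,b→13,n→25,x→25,0→15 26:c→27,b→13,n→26,x→13,0→26 27:c→13,b→13,n→27,x→13,0→27 28:c→13,b→37,n→28,x→28,0→27 29:c→37,b→29,n→29,x→29,0→13 30:c→13,b→37,n→38,x→30,0→27 31:c→38,b→31,n→31,x→29,0→31 32:c→32,b→29,n→32,x→32,0→13 33:c→35,b→29,n→33,x→32,0→39 34:c→34,b→13,n→39,x→34,0→34 35:c→35,b→29,n→35,x→32,0→15 36:c→13,b→13,n→36,x→36,0→27 37:c→13,b→37,n→37,x→37,0→13 38:c→13,b→37,n→38,x→37,0→27 39:c→40,b→13,n→39,x→41,0→39 40:c→40,b→13,n→40,x→41,0→15 41:c→41,b→13,n→41,x→41,0→13 [Hopcroft].
'c0b': |S_i|=[71, 57, 34, 3] end={s5,s56,s72} ∉↓L; 3/3 del acc.
'nc0x': run [71, 60, 38, 15, 1] end={s56} — reject; 4/4 deletions ∈↓L.
'nbcc': |S_i|=[71, 60, 29, 11, 1] end={s56} rej; 4/4 deletions ∈↓L.
'0cb0': |S_i|=[71, 62, 45, 8, 2] end={s51,s56} rej; 4/4 single-dels accept.
'0bnx0': N↓-sim [71, 62, 35, 25, 10, 3] end={s38,s51,s56} — reject; 5/5 del acc.
5 minimals (antichain).

min(Σ*\↓L) = [c0b, nc0x, nbcc, 0cb0, 0bnx0].


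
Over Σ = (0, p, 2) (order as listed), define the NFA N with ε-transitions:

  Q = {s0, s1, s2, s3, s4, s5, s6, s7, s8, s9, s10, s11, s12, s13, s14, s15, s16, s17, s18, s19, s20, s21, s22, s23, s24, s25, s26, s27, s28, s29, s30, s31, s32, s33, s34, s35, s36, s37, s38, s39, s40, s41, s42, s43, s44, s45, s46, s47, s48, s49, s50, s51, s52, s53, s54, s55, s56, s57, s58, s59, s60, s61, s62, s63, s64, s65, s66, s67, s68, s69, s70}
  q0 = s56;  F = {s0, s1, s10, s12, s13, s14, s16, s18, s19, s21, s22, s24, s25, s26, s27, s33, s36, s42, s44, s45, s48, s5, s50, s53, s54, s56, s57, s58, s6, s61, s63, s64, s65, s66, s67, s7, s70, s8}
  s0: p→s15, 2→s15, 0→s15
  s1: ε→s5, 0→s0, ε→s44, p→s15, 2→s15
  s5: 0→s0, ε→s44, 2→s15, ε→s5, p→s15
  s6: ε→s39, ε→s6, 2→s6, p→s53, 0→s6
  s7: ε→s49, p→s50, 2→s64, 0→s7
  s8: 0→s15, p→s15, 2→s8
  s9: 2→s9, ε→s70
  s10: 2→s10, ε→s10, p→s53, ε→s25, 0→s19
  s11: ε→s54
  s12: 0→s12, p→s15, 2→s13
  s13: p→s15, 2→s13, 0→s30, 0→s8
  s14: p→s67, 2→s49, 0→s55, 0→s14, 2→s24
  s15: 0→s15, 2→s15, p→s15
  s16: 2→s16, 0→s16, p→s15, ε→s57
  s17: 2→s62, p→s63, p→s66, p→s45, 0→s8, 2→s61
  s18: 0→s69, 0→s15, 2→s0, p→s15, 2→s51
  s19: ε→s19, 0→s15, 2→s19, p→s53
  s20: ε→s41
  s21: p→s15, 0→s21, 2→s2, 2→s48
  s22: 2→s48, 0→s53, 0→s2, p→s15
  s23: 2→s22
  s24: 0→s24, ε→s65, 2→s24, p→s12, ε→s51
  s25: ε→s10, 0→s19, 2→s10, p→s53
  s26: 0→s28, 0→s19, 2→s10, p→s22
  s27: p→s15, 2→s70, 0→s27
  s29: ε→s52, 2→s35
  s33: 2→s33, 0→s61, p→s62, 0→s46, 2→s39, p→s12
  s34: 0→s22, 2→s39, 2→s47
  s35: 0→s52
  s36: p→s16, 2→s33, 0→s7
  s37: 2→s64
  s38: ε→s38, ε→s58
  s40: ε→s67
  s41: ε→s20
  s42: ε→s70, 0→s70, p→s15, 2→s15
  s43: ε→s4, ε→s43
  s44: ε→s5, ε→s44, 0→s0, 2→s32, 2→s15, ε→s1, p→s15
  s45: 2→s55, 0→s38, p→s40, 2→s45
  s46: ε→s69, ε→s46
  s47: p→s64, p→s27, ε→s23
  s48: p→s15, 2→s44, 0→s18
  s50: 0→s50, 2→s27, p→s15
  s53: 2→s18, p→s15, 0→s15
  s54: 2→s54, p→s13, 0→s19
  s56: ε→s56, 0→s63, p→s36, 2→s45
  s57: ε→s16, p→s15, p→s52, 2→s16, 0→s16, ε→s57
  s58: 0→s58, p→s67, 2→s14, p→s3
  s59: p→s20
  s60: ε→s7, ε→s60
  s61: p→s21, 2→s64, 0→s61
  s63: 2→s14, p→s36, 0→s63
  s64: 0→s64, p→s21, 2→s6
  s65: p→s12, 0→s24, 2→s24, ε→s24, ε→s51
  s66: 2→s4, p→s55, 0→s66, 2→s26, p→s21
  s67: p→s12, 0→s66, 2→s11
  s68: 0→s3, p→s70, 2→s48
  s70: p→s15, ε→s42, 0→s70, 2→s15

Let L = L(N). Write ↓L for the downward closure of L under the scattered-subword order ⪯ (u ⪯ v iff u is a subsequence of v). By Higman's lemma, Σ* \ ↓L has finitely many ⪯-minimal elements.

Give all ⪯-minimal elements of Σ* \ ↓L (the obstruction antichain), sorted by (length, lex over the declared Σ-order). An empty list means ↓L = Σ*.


min(Σ*\↓L) = [ppp, 022pp, 2p200, p0p222, p022p0].

|Q|=71, |F|=38, |δ|=193 (39 ε).
min D↑ (33 st, q0=0, F={13}): 0:0→1,p→2,2→3 1:0→1,p→2,2→4 2:0→5,p→6,2→7 3:0→8,p→9,2→3 4:0→4,p→9,2→10 5:0→5,p→11,2→12 6:0→6,p→13,2→6 7:0→14,p→15,2→7 8:0→8,p→9,2→4 9:0→16,p→15,2→17 10:0→10,p→15,2→10 11:0→11,p→13,2→18 12:0→12,p→19,2→20 13:0→13,p→13,2→13 14:0→14,p→19,2→12 15:0→15,p→13,2→21 16:0→16,p→19,2→22 17:0→23,p→21,2→17 18:0→18,p→13,2→24 19:0→19,p→13,2→25 20:0→20,p→26,2→20 21:0→27,p→13,2→21 22:0→23,p→28,2→29 23:0→13,p→26,2→23 24:0→24,p→13,2→13 25:0→30,p→13,2→31 26:0→13,p→13,2→30 27:0→13,p→13,2→27 28:0→26,p→13,2→25 29:0→23,p→26,2→29 30:0→13,p→13,2→32 31:0→32,p→13,2→13 32:0→13,p→13,2→13.
'ppp': N↓-sim [56, 48, 27, 2] end={s15,s52} — reject; 3/3 single-dels accept.
'022pp': run [56, 53, 46, 41, 20, 1] end={s15} ∉↓L; 5/5 del acc.
'2p200': |S_i|=[56, 51, 33, 24, 11, 2] end={s15,s69} rej; 5/5 single-dels accept.
'p0p222': N↓-sim [56, 48, 40, 20, 14, 9, 2] end={s15,s32} rej; 6/6 del acc.
'p022p0': |S_i|=[56, 48, 40, 32, 25, 7, 2] end={s15,s69} rej; 6/6 deletions ∈↓L.
5 words, ⪯-incomp.


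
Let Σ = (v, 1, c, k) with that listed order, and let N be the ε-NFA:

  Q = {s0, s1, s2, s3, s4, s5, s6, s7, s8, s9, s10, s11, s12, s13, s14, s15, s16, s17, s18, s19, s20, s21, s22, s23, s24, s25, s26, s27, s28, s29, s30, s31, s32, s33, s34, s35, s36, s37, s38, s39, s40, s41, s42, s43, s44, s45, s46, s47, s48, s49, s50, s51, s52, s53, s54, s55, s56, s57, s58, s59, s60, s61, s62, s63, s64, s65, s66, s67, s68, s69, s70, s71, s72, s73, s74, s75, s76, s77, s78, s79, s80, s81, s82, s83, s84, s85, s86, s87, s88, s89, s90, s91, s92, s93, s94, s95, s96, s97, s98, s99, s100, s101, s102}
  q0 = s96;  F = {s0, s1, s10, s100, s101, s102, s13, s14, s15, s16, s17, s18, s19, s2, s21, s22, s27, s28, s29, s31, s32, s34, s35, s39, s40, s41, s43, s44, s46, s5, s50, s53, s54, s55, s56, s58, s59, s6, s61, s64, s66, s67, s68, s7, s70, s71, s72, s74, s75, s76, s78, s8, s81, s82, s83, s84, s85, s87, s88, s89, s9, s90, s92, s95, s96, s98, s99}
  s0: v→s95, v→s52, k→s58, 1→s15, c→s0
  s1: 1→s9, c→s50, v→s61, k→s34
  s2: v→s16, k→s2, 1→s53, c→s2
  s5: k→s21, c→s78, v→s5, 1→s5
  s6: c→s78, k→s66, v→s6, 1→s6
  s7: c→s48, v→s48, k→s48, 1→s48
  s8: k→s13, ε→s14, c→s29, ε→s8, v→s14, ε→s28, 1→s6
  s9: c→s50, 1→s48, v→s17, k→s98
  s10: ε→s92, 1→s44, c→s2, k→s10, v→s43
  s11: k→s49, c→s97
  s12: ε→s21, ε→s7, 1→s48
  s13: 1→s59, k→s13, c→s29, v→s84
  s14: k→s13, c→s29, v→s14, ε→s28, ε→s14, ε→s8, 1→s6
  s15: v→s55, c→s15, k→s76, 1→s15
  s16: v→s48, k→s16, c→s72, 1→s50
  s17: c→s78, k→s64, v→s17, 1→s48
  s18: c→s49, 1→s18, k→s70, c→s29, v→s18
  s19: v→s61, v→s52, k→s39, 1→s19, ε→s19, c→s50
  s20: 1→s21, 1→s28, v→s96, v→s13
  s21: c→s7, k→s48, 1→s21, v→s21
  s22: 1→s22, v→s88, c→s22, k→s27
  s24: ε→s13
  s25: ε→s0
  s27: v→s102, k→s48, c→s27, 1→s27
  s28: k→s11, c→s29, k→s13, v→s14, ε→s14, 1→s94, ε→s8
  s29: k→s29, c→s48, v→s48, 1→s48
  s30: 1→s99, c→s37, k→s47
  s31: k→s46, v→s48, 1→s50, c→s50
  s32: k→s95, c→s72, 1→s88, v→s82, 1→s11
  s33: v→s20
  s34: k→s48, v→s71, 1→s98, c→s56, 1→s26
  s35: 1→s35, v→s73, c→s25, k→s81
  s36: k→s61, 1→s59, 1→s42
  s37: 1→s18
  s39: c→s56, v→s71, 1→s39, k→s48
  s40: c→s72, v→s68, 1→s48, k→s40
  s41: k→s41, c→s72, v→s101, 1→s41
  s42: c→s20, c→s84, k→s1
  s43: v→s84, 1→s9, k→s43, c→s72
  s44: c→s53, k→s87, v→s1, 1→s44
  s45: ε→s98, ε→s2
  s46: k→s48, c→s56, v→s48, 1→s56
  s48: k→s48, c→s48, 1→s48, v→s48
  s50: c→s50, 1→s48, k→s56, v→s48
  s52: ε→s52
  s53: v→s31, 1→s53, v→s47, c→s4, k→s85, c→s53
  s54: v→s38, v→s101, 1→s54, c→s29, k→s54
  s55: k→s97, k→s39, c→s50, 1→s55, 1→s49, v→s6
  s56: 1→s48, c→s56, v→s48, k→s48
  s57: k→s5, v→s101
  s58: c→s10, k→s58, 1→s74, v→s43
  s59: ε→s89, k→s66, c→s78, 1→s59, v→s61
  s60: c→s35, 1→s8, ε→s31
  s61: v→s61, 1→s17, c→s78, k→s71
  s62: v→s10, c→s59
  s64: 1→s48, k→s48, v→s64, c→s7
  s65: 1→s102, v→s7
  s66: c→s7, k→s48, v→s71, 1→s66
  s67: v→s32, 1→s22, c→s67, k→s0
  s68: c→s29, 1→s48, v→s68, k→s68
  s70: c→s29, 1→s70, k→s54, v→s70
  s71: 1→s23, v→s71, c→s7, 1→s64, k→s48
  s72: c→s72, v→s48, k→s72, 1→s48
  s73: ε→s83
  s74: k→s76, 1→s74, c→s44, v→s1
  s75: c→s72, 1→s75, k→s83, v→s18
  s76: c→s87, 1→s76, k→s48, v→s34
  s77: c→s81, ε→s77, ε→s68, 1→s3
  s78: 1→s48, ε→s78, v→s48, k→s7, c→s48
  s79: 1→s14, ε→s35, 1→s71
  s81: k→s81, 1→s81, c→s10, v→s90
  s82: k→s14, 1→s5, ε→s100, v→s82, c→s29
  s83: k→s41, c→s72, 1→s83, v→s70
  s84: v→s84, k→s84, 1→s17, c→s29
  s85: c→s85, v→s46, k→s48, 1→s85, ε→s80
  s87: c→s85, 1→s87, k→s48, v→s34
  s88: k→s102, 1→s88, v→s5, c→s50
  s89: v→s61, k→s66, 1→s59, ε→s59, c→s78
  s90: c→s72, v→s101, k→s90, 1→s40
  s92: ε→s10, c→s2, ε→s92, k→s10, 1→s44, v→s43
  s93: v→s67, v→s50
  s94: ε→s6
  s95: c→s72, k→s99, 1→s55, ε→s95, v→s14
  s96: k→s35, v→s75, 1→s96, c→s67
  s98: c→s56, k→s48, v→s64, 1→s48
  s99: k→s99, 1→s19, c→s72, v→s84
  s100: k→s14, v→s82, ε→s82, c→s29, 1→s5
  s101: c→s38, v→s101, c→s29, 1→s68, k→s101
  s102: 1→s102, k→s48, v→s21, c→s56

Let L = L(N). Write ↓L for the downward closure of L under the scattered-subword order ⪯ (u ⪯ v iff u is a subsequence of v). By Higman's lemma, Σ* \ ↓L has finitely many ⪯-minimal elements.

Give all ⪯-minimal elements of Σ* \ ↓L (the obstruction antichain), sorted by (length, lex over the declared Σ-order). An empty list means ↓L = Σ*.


min(Σ*\↓L) = [vcv, vc1, vvcc, c1kk, kkv11, kkccvv].

|Q|=103, |F|=67, |δ|=349 (32 ε).
min D↑ (63 st, q0=0, F={13}): 0:v→1,1→0,c→2,k→3 1:v→4,1→1,c→5,k→6 2:v→7,1→8,c→2,k→9 3:v→6,1→3,c→9,k→10 4:v→4,1→4,c→11,k→12 5:v→13,1→13,c→5,k→5 6:v→12,1→6,c→5,k→14 7:v→15,1→16,c→5,k→17 8:v→16,1→8,c→8,k→18 9:v→17,1→19,c→9,k→20 10:v→21,1→10,c→22,k→10 11:v→13,1→13,c→13,k→11 12:v→12,1→12,c→11,k→23 13:v→13,1→13,c→13,k→13 14:v→24,1→14,c→5,k→14 15:v→15,1→25,c→11,k→26 16:v→25,1→16,c→27,k→28 17:v→26,1→29,c→5,k→30 18:v→28,1→18,c→18,k→13 19:v→29,1→19,c→19,k→31 20:v→32,1→33,c→22,k→20 21:v→24,1→34,c→5,k→21 22:v→32,1→35,c→36,k→22 23:v→24,1→23,c→11,k→23 24:v→24,1→37,c→11,k→24 25:v→25,1→25,c→38,k→39 26:v→26,1→40,c→11,k→41 27:v→13,1→13,c→27,k→42 28:v→39,1→28,c→42,k→13 29:v→40,1→29,c→27,k→43 30:v→44,1→45,c→5,k→30 31:v→46,1→31,c→47,k→13 32:v→44,1→48,c→5,k→32 33:v→49,1→33,c→35,k→31 34:v→37,1→13,c→5,k→34 35:v→49,1→35,c→50,k→47 36:v→51,1→50,c→36,k→36 37:v→37,1→13,c→11,k→37 38:v→13,1→13,c→13,k→52 39:v→39,1→39,c→52,k→13 40:v→40,1→40,c→38,k→53 41:v→44,1→54,c→11,k→41 42:v→13,1→13,c→42,k→13 43:v→55,1→43,c→42,k→13 44:v→44,1→56,c→11,k→44 45:v→57,1→45,c→27,k→43 46:v→55,1→58,c→42,k→13 47:v→46,1→47,c→59,k→13 48:v→56,1→13,c→27,k→58 49:v→57,1→48,c→27,k→46 50:v→60,1→50,c→50,k→59 51:v→13,1→27,c→5,k→51 52:v→13,1→13,c→13,k→13 53:v→55,1→53,c→52,k→13 54:v→57,1→54,c→38,k→53 55:v→55,1→61,c→52,k→13 56:v→56,1→13,c→38,k→61 57:v→57,1→56,c→38,k→55 58:v→61,1→13,c→42,k→13 59:v→62,1→59,c→59,k→13 60:v→13,1→27,c→27,k→62 61:v→61,1→13,c→52,k→13 62:v→13,1→42,c→42,k→13.
'vcv': run [81, 60, 10, 1] end={s48} ∉↓L; 3/3 deletions ∈↓L.
'vc1': run [81, 60, 10, 1] end={s48} — reject; 3/3 deletions ∈↓L.
'vvcc': N↓-sim [81, 60, 33, 7, 1] end={s48} — reject; 4/4 del acc.
'c1kk': N↓-sim [81, 67, 45, 21, 1] end={s48} ∉↓L; 4/4 deletions ∈↓L.
'kkv11': N↓-sim [81, 71, 54, 29, 15, 1] end={s48} rej; 5/5 deletions ∈↓L.
'kkccvv': run [81, 71, 54, 34, 16, 8, 1] end={s48} — reject; 6/6 del acc.
6 obstructions.


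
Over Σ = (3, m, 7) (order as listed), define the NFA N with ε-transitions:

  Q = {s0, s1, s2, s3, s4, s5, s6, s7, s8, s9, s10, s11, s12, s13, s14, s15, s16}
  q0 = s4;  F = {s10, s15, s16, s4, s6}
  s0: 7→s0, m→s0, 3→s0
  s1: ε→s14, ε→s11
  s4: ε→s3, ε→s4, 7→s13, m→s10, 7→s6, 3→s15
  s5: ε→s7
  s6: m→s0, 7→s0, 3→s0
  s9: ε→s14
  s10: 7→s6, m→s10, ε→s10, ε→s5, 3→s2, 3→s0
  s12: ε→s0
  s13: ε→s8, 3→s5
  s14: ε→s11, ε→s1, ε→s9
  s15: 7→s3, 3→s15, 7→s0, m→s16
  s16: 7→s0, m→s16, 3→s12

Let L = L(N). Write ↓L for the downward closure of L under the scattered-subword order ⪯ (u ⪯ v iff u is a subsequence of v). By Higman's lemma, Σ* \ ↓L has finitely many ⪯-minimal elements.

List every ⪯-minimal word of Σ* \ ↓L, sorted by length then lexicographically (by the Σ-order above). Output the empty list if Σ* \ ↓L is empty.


min(Σ*\↓L) = [37, m3, 73, 7m, 77].

|Q|=17, |F|=5, |δ|=35 (13 ε).
min D↑ (6 st, q0=0, F={5}): 0:3→1,m→2,7→3 1:3→1,m→4,7→5 2:3→5,m→2,7→3 3:3→5,m→5,7→5 4:3→5,m→4,7→5 5:3→5,m→5,7→5 [Hopcroft].
'37': |S_i|=[13, 8, 2] end={s0,s3} — reject; 2/2 single-dels accept.
'm3': |S_i|=[13, 8, 3] end={s0,s12,s2} — reject; 2/2 del acc.
'73': run [13, 7, 3] end={s0,s5,s7} rej; 2/2 deletions ∈↓L.
'7m': N↓-sim [13, 7, 1] end={s0} ∉↓L; 2/2 del acc.
'77': run [13, 7, 1] end={s0} ∉↓L; 2/2 deletions ∈↓L.
5 minimals (antichain).


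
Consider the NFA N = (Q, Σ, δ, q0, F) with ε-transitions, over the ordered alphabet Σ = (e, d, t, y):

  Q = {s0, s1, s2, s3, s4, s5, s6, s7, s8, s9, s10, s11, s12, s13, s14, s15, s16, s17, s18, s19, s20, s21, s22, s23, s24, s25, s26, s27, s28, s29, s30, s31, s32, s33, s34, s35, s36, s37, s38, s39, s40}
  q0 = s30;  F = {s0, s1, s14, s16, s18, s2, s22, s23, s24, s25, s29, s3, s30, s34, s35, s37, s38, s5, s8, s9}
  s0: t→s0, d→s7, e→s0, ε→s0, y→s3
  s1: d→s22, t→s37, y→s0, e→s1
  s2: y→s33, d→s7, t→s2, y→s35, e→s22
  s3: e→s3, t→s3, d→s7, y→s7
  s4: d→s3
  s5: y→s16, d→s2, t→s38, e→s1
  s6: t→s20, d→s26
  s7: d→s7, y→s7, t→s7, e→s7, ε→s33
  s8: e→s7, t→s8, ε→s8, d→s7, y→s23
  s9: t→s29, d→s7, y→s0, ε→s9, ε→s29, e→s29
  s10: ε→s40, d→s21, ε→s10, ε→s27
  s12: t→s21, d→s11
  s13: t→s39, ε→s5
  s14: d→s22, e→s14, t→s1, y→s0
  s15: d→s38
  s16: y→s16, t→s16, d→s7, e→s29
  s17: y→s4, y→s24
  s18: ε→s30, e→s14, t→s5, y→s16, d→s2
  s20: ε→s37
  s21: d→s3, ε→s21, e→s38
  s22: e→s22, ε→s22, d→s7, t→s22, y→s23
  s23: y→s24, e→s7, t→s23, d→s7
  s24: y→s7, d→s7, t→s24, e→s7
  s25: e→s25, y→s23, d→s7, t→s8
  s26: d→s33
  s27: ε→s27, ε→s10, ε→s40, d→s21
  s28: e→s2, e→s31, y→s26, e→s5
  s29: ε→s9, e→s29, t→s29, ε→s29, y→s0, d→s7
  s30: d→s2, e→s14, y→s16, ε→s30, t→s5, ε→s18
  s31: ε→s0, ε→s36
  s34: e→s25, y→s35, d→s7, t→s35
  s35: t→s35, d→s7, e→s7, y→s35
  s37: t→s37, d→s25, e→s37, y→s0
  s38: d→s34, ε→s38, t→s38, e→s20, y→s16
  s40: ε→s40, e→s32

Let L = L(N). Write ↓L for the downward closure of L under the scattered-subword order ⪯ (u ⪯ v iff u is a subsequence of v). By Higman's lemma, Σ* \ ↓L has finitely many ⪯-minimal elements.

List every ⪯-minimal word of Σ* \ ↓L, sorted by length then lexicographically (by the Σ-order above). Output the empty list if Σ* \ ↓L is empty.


A = [dd, yd, dye, eyyy, ttdte].

|Q|=41, |F|=20, |δ|=128 (24 ε).
min D↑ (19 st, q0=0, F={8}): 0:e→1,d→2,t→3,y→4 1:e→1,d→5,t→6,y→7 2:e→5,d→8,t→2,y→9 3:e→6,d→2,t→10,y→4 4:e→11,d→8,t→4,y→4 5:e→5,d→8,t→5,y→12 6:e→6,d→5,t→13,y→7 7:e→7,d→8,t→7,y→14 8:e→8,d→8,t→8,y→8 9:e→8,d→8,t→9,y→9 10:e→13,d→15,t→10,y→4 11:e→11,d→8,t→11,y→7 12:e→8,d→8,t→12,y→16 13:e→13,d→17,t→13,y→7 14:e→14,d→8,t→14,y→8 15:e→17,d→8,t→9,y→9 16:e→8,d→8,t→16,y→8 17:e→17,d→8,t→18,y→12 18:e→8,d→8,t→18,y→12 (ε-aug+det+¬).
'dd': run [23, 10, 2] end={s33,s7} rej; 2/2 deletions ∈↓L.
'yd': |S_i|=[23, 10, 2] end={s33,s7} — reject; 2/2 del acc.
'dye': N↓-sim [23, 10, 5, 2] end={s33,s7} ∉↓L; 3/3 del acc.
'eyyy': N↓-sim [23, 15, 6, 4, 2] end={s33,s7} — reject; 4/4 del acc.
'ttdte': |S_i|=[23, 20, 18, 8, 6, 2] end={s33,s7} rej; 5/5 single-dels accept.
5 words, ⪯-incomp.


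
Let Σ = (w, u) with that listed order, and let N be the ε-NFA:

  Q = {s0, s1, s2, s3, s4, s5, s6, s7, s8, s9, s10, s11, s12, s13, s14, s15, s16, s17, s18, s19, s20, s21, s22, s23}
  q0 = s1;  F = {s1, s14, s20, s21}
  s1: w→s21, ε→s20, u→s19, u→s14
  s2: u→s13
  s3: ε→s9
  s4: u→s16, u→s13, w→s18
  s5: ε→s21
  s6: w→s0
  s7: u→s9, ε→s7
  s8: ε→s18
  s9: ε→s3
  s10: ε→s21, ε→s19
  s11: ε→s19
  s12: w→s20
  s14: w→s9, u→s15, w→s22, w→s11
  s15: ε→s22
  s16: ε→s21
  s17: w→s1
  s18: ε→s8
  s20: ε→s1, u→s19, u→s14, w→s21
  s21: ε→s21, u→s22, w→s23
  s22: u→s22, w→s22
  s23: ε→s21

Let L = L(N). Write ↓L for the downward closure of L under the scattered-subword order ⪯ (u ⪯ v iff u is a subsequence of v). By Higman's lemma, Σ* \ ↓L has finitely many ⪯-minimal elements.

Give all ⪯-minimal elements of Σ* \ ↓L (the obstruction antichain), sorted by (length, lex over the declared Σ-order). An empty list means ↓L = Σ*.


Antichain: [wu, uw, uu].

|Q|=24, |F|=4, |δ|=37 (15 ε).
min D↑ (4 st, q0=0, F={3}): 0:w→1,u→2 1:w→1,u→3 2:w→3,u→3 3:w→3,u→3 [Hopcroft].
'wu': N↓-sim [11, 7, 1] end={s22} ∉↓L; 2/2 deletions ∈↓L.
'uw': |S_i|=[11, 7, 5] end={s11,s19,s22,s3,s9} ∉↓L; 2/2 deletions ∈↓L.
'uu': |S_i|=[11, 7, 2] end={s15,s22} ∉↓L; 2/2 del acc.
3 minimals (antichain).


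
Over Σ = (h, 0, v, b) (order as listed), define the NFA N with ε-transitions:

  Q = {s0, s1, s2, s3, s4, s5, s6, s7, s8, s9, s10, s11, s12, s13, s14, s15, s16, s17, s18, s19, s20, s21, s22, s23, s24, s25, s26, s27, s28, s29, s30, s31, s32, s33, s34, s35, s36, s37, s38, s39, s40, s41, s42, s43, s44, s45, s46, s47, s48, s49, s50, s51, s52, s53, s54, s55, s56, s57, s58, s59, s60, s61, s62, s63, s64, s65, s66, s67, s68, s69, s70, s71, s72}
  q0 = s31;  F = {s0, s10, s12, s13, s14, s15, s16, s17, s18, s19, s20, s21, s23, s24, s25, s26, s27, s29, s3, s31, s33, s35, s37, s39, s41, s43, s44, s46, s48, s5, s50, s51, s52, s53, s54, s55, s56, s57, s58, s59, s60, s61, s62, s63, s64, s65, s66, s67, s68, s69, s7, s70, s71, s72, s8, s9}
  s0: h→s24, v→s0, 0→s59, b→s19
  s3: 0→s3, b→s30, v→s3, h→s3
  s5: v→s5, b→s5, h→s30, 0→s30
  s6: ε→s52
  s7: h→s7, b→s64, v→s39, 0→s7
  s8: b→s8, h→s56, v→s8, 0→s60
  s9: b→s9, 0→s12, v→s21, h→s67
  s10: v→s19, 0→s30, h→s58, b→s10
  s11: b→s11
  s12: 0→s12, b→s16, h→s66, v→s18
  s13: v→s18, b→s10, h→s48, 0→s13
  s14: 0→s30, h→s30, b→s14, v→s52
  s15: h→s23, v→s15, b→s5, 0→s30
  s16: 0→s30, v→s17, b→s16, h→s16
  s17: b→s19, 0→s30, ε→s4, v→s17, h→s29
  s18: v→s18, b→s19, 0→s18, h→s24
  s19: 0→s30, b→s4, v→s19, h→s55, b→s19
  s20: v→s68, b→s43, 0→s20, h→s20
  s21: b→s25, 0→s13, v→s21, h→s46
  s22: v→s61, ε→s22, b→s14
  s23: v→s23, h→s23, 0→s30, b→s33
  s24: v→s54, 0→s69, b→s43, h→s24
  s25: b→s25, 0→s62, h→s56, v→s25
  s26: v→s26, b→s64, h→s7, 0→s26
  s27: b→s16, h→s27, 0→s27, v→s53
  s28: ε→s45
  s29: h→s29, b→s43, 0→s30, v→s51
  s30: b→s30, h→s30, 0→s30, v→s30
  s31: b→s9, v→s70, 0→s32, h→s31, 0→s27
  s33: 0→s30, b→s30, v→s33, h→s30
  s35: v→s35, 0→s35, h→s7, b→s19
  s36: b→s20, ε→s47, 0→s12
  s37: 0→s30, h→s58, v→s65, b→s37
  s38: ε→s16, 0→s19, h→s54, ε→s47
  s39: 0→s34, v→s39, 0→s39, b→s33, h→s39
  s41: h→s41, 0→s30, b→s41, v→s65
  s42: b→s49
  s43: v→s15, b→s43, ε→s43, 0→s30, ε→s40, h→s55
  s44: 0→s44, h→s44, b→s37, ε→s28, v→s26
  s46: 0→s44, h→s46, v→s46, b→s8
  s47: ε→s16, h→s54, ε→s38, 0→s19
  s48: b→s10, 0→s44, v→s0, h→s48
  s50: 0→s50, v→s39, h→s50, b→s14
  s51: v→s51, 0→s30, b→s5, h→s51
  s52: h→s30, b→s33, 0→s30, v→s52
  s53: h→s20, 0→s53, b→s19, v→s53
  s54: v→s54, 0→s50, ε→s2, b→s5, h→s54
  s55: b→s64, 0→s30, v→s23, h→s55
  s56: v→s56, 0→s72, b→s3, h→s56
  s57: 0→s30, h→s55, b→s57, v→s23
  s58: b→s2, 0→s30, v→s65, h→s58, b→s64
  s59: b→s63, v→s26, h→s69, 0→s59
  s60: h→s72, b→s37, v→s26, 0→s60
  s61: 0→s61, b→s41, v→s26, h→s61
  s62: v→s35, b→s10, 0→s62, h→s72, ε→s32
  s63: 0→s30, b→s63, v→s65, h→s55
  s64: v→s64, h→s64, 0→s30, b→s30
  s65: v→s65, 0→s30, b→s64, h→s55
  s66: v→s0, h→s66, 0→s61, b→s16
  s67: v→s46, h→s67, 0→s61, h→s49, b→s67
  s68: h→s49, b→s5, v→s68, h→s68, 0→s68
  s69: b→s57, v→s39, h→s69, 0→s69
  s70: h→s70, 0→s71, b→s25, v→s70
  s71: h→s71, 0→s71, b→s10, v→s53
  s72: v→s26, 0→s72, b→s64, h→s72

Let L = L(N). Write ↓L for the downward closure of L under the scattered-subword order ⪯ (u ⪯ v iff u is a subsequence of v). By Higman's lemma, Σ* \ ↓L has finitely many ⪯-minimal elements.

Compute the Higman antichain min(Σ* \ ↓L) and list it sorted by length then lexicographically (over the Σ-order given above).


min(Σ*\↓L) = [0b0, vbhbb, 0vhvbh, bh0vbb].

|Q|=73, |F|=56, |δ|=258 (14 ε).
min D↑ (57 st, q0=0, F={13}): 0:h→0,0→1,v→2,b→3 1:h→1,0→1,v→4,b→5 2:h→2,0→6,v→2,b→7 3:h→8,0→9,v→10,b→3 4:h→11,0→4,v→4,b→12 5:h→5,0→13,v→14,b→5 6:h→6,0→6,v→4,b→15 7:h→16,0→17,v→7,b→7 8:h→8,0→18,v→19,b→8 9:h→20,0→9,v→21,b→5 10:h→19,0→22,v→10,b→7 11:h→11,0→11,v→23,b→24 12:h→25,0→13,v→12,b→12 13:h→13,0→13,v→13,b→13 14:h→26,0→13,v→14,b→12 15:h→27,0→13,v→12,b→15 16:h→16,0→28,v→16,b→29 17:h→28,0→17,v→30,b→15 18:h→18,0→18,v→31,b→32 19:h→19,0→33,v→19,b→34 20:h→20,0→18,v→35,b→5 21:h→36,0→21,v→21,b→12 22:h→37,0→22,v→21,b→15 23:h→23,0→23,v→23,b→38 24:h→25,0→13,v→39,b→24 25:h→25,0→13,v→40,b→41 26:h→26,0→13,v→42,b→24 27:h→27,0→13,v→43,b→41 28:h→28,0→28,v→31,b→41 29:h→29,0→29,v→29,b→13 30:h→44,0→30,v→30,b→12 31:h→44,0→31,v→31,b→41 32:h→32,0→13,v→43,b→32 33:h→33,0→33,v→31,b→45 34:h→16,0→46,v→34,b→34 35:h→36,0→47,v→35,b→12 36:h→36,0→48,v→49,b→24 37:h→37,0→33,v→35,b→15 38:h→13,0→13,v→38,b→38 39:h→40,0→13,v→39,b→38 40:h→40,0→13,v→40,b→50 41:h→41,0→13,v→41,b→13 42:h→42,0→13,v→42,b→38 43:h→25,0→13,v→43,b→41 44:h→44,0→44,v→51,b→41 45:h→27,0→13,v→43,b→45 46:h→28,0→46,v→31,b→45 47:h→48,0→47,v→31,b→52 48:h→48,0→48,v→51,b→53 49:h→49,0→54,v→49,b→38 50:h→13,0→13,v→50,b→13 51:h→51,0→51,v→51,b→50 52:h→25,0→13,v→43,b→52 53:h→25,0→13,v→40,b→53 54:h→54,0→54,v→51,b→55 55:h→13,0→13,v→56,b→55 56:h→13,0→13,v→56,b→50 (ε-aug+det+¬).
'0b0': N↓-sim [65, 56, 25, 1] end={s30} rej; 3/3 del acc.
'vbhbb': N↓-sim [65, 56, 33, 15, 5, 1] end={s30} ∉↓L; 5/5 deletions ∈↓L.
'0vhvbh': run [65, 56, 37, 26, 17, 5, 1] end={s30} ∉↓L; 6/6 deletions ∈↓L.
'bh0vbb': N↓-sim [65, 58, 49, 28, 12, 3, 1] end={s30} rej; 6/6 deletions ∈↓L.
4 minimals (antichain).


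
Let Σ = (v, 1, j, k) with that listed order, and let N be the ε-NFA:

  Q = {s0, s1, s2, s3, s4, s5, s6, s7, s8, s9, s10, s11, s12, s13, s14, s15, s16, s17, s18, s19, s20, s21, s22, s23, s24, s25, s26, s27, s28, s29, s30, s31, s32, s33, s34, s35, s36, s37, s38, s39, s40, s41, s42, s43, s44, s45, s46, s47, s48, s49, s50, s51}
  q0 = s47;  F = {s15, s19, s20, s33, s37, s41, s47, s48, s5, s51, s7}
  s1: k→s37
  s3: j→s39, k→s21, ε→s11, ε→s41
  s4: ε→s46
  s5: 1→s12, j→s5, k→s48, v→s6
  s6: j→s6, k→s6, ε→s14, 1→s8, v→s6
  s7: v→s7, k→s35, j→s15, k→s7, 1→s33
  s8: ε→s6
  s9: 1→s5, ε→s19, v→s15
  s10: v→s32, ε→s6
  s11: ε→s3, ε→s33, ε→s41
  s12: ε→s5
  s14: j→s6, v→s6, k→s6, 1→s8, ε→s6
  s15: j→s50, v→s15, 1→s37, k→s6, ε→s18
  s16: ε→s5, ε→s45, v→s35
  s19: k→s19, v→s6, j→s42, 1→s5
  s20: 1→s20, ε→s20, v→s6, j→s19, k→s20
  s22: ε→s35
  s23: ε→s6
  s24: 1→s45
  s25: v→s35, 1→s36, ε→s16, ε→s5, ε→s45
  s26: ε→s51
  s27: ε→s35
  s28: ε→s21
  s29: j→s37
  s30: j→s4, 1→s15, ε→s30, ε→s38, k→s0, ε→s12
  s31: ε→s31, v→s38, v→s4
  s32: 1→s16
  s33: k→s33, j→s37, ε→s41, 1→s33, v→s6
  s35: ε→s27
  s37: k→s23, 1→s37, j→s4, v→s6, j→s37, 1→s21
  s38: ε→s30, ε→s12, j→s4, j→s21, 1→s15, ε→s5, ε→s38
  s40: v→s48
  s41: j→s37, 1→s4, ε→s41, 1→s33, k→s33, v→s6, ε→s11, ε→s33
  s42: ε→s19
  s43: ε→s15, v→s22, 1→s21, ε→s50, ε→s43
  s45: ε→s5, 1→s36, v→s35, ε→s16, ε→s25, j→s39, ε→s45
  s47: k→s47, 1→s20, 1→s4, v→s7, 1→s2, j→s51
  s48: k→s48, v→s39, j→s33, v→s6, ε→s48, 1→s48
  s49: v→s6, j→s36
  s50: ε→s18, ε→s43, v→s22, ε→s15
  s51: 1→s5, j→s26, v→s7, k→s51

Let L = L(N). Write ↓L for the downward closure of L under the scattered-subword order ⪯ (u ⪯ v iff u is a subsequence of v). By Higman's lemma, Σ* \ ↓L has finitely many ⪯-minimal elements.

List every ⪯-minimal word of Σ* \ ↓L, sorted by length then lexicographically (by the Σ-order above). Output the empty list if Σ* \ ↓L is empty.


|Q|=52, |F|=11, |δ|=137 (49 ε).
min D↑ (11 st, q0=0, F={6}): 0:v→1,1→2,j→3,k→0 1:v→1,1→4,j→5,k→1 2:v→6,1→2,j→7,k→2 3:v→1,1→8,j→3,k→3 4:v→6,1→4,j→9,k→4 5:v→5,1→9,j→5,k→6 6:v→6,1→6,j→6,k→6 7:v→6,1→8,j→7,k→7 8:v→6,1→8,j→8,k→10 9:v→6,1→9,j→9,k→6 10:v→6,1→10,j→4,k→10.
'1v': |S_i|=[31, 20, 4] end={s14,s39,s6,s8} — reject; 2/2 deletions ∈↓L.
'vjk': run [31, 21, 16, 4] end={s14,s23,s6,s8} rej; 3/3 deletions ∈↓L.
'j1kjjk': run [31, 28, 16, 14, 13, 9, 4] end={s14,s23,s6,s8} — reject; 6/6 deletions ∈↓L.
3 obstructions.

min(Σ*\↓L) = [1v, vjk, j1kjjk].


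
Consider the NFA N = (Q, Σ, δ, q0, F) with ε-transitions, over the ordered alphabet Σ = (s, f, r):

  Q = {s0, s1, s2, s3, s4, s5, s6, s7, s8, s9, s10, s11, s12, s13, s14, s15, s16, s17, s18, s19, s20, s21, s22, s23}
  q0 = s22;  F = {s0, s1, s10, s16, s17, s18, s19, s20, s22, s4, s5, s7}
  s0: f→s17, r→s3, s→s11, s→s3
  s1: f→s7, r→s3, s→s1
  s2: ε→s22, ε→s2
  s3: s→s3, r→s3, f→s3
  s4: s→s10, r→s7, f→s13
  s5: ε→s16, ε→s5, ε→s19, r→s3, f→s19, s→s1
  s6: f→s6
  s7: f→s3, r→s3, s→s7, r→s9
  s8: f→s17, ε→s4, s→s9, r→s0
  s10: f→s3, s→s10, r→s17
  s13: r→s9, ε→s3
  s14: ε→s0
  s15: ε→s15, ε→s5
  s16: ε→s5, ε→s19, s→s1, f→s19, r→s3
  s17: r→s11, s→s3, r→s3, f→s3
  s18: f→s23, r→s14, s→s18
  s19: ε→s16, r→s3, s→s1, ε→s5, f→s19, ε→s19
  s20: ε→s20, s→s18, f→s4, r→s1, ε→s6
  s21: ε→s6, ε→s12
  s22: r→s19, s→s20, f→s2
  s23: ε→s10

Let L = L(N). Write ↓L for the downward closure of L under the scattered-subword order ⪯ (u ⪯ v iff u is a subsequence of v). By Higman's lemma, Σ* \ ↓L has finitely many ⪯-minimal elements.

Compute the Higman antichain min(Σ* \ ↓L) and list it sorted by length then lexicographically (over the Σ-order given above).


|Q|=24, |F|=12, |δ|=67 (20 ε).
min D↑ (11 st, q0=0, F={6}): 0:s→1,f→0,r→2 1:s→3,f→4,r→5 2:s→5,f→2,r→6 3:s→3,f→7,r→8 4:s→7,f→6,r→9 5:s→5,f→9,r→6 6:s→6,f→6,r→6 7:s→7,f→6,r→10 8:s→6,f→10,r→6 9:s→9,f→6,r→6 10:s→6,f→6,r→6.
'rr': N↓-sim [20, 11, 3] end={s11,s3,s9} — reject; 2/2 deletions ∈↓L.
'sff': N↓-sim [20, 15, 10, 4] end={s13,s3,s6,s9} ∉↓L; 3/3 del acc.
'ssrs': run [20, 15, 11, 6, 2] end={s11,s3} rej; 4/4 del acc.
3 words, ⪯-incomp.

A = [rr, sff, ssrs].


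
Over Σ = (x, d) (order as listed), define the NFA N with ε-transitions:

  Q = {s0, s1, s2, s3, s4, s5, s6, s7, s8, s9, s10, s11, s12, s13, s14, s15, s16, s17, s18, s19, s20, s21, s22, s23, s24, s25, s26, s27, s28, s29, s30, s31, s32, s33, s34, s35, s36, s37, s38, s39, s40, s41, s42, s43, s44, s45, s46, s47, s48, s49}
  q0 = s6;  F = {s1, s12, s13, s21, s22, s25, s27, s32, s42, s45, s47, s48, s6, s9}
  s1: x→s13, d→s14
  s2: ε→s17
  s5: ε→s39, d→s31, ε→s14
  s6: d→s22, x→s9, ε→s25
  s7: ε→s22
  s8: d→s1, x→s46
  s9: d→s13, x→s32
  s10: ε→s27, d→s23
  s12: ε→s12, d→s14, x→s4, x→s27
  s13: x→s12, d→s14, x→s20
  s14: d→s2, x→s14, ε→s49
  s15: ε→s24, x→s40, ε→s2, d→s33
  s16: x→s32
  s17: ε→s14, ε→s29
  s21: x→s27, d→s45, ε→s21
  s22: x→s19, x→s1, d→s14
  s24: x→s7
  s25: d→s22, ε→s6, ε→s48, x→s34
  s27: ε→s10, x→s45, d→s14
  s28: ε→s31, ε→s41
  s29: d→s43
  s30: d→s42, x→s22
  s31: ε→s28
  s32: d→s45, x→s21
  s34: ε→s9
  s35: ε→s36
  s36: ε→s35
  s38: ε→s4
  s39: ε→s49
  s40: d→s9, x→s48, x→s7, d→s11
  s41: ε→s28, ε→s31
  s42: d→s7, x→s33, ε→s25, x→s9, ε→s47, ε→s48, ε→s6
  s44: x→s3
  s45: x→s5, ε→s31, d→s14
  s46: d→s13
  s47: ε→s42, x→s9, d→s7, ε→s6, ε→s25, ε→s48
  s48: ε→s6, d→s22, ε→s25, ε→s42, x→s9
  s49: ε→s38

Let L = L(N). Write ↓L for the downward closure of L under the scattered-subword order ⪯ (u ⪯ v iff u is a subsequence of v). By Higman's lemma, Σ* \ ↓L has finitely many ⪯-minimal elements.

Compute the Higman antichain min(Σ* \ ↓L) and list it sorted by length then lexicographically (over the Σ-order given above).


A = [dd, xxdx, xxxxd, xxxxxx, xdxxxx].

|Q|=50, |F|=14, |δ|=90 (39 ε).
min D↑ (11 st, q0=0, F={6}): 0:x→1,d→2 1:x→3,d→4 2:x→5,d→6 3:x→7,d→8 4:x→9,d→6 5:x→4,d→6 6:x→6,d→6 7:x→10,d→8 8:x→6,d→6 9:x→10,d→6 10:x→8,d→6 (ε-aug+det+¬).
'dd': N↓-sim [34, 24, 12] end={s14,s17,s2,s23,s28,s29,s31,s38,s4,s41,s43,s49} ∉↓L; 2/2 del acc.
'xxdx': run [34, 27, 22, 15, 13] end={s14,s17,s2,s28,s29,s31,s38,s39,s4,s41,s43,s49,…} — reject; 4/4 single-dels accept.
'xxxxd': |S_i|=[34, 27, 22, 20, 17, 12] end={s14,s17,s2,s23,s28,s29,s31,s38,s4,s41,s43,s49} rej; 5/5 del acc.
'xxxxxx': run [34, 27, 22, 20, 17, 14, 13] end={s14,s17,s2,s28,s29,s31,s38,s39,s4,s41,s43,s49,…} ∉↓L; 6/6 del acc.
'xdxxxx': |S_i|=[34, 27, 20, 19, 17, 14, 13] end={s14,s17,s2,s28,s29,s31,s38,s39,s4,s41,s43,s49,…} ∉↓L; 6/6 deletions ∈↓L.
5 minimals (antichain).
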